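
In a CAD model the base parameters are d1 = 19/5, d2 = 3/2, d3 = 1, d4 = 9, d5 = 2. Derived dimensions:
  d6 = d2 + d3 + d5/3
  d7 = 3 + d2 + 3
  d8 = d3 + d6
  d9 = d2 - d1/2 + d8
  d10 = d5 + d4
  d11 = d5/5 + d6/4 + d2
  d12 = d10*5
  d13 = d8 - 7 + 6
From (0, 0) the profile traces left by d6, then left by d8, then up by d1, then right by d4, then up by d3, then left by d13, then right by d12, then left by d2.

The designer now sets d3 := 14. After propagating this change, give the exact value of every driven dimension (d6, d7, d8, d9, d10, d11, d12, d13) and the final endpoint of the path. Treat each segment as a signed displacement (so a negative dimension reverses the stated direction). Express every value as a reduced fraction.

Apply edit: d3 := 14
  d6 = d2 + d3 + d5/3 = 97/6
  d7 = 3 + d2 + 3 = 15/2
  d8 = d3 + d6 = 181/6
  d9 = d2 - d1/2 + d8 = 893/30
  d10 = d5 + d4 = 11
  d11 = d5/5 + d6/4 + d2 = 713/120
  d12 = d10*5 = 55
  d13 = d8 - 7 + 6 = 175/6
Walk from origin (0, 0):
  seg 1: left by d6 = 97/6 → (-97/6, 0)
  seg 2: left by d8 = 181/6 → (-139/3, 0)
  seg 3: up by d1 = 19/5 → (-139/3, 19/5)
  seg 4: right by d4 = 9 → (-112/3, 19/5)
  seg 5: up by d3 = 14 → (-112/3, 89/5)
  seg 6: left by d13 = 175/6 → (-133/2, 89/5)
  seg 7: right by d12 = 55 → (-23/2, 89/5)
  seg 8: left by d2 = 3/2 → (-13, 89/5)

d6 = 97/6
d7 = 15/2
d8 = 181/6
d9 = 893/30
d10 = 11
d11 = 713/120
d12 = 55
d13 = 175/6
endpoint = (-13, 89/5)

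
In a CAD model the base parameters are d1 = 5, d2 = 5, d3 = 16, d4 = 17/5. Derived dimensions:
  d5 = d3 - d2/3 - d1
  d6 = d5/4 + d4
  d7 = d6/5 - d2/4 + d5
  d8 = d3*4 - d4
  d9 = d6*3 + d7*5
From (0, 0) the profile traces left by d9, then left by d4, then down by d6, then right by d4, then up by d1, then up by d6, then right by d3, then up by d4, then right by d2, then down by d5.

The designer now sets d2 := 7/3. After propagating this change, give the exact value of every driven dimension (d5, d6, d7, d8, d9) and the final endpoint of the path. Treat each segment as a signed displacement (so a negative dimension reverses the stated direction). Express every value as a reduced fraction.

d5 = 92/9
d6 = 268/45
d7 = 1083/100
d8 = 303/5
d9 = 4321/60
endpoint = (-3221/60, -82/45)

Apply edit: d2 := 7/3
  d5 = d3 - d2/3 - d1 = 92/9
  d6 = d5/4 + d4 = 268/45
  d7 = d6/5 - d2/4 + d5 = 1083/100
  d8 = d3*4 - d4 = 303/5
  d9 = d6*3 + d7*5 = 4321/60
Walk from origin (0, 0):
  seg 1: left by d9 = 4321/60 → (-4321/60, 0)
  seg 2: left by d4 = 17/5 → (-905/12, 0)
  seg 3: down by d6 = 268/45 → (-905/12, -268/45)
  seg 4: right by d4 = 17/5 → (-4321/60, -268/45)
  seg 5: up by d1 = 5 → (-4321/60, -43/45)
  seg 6: up by d6 = 268/45 → (-4321/60, 5)
  seg 7: right by d3 = 16 → (-3361/60, 5)
  seg 8: up by d4 = 17/5 → (-3361/60, 42/5)
  seg 9: right by d2 = 7/3 → (-3221/60, 42/5)
  seg 10: down by d5 = 92/9 → (-3221/60, -82/45)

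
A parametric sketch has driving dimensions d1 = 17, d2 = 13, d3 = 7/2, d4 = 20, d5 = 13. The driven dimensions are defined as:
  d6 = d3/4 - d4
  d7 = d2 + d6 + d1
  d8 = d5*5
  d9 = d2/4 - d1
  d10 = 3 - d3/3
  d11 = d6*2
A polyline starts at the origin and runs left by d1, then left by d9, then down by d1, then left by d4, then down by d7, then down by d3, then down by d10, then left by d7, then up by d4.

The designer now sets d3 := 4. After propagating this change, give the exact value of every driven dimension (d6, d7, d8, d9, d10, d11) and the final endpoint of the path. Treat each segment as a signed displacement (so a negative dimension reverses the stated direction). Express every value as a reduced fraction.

Apply edit: d3 := 4
  d6 = d3/4 - d4 = -19
  d7 = d2 + d6 + d1 = 11
  d8 = d5*5 = 65
  d9 = d2/4 - d1 = -55/4
  d10 = 3 - d3/3 = 5/3
  d11 = d6*2 = -38
Walk from origin (0, 0):
  seg 1: left by d1 = 17 → (-17, 0)
  seg 2: left by d9 = -55/4 → (-13/4, 0)
  seg 3: down by d1 = 17 → (-13/4, -17)
  seg 4: left by d4 = 20 → (-93/4, -17)
  seg 5: down by d7 = 11 → (-93/4, -28)
  seg 6: down by d3 = 4 → (-93/4, -32)
  seg 7: down by d10 = 5/3 → (-93/4, -101/3)
  seg 8: left by d7 = 11 → (-137/4, -101/3)
  seg 9: up by d4 = 20 → (-137/4, -41/3)

d6 = -19
d7 = 11
d8 = 65
d9 = -55/4
d10 = 5/3
d11 = -38
endpoint = (-137/4, -41/3)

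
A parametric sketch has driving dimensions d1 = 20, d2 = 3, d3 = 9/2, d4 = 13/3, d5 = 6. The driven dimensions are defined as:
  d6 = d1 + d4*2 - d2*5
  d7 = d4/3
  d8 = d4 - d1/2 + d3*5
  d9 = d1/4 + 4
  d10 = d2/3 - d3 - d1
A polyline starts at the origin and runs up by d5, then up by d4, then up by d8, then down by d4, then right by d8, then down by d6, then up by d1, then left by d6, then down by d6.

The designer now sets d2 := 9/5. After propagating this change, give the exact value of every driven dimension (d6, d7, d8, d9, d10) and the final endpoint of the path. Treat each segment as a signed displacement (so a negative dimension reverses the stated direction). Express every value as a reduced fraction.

d6 = 59/3
d7 = 13/9
d8 = 101/6
d9 = 9
d10 = -239/10
endpoint = (-17/6, 7/2)

Apply edit: d2 := 9/5
  d6 = d1 + d4*2 - d2*5 = 59/3
  d7 = d4/3 = 13/9
  d8 = d4 - d1/2 + d3*5 = 101/6
  d9 = d1/4 + 4 = 9
  d10 = d2/3 - d3 - d1 = -239/10
Walk from origin (0, 0):
  seg 1: up by d5 = 6 → (0, 6)
  seg 2: up by d4 = 13/3 → (0, 31/3)
  seg 3: up by d8 = 101/6 → (0, 163/6)
  seg 4: down by d4 = 13/3 → (0, 137/6)
  seg 5: right by d8 = 101/6 → (101/6, 137/6)
  seg 6: down by d6 = 59/3 → (101/6, 19/6)
  seg 7: up by d1 = 20 → (101/6, 139/6)
  seg 8: left by d6 = 59/3 → (-17/6, 139/6)
  seg 9: down by d6 = 59/3 → (-17/6, 7/2)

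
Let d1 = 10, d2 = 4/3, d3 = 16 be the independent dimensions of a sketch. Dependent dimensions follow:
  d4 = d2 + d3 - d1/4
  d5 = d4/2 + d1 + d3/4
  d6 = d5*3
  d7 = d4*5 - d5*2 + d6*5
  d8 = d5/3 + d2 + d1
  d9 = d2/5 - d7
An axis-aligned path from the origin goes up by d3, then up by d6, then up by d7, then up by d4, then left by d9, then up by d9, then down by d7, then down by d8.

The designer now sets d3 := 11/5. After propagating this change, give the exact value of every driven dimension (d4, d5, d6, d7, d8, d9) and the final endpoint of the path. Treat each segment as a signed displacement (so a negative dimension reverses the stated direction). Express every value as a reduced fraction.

d4 = 31/30
d5 = 166/15
d6 = 166/5
d7 = 4471/30
d8 = 676/45
d9 = -4463/30
endpoint = (4463/30, -5731/45)

Apply edit: d3 := 11/5
  d4 = d2 + d3 - d1/4 = 31/30
  d5 = d4/2 + d1 + d3/4 = 166/15
  d6 = d5*3 = 166/5
  d7 = d4*5 - d5*2 + d6*5 = 4471/30
  d8 = d5/3 + d2 + d1 = 676/45
  d9 = d2/5 - d7 = -4463/30
Walk from origin (0, 0):
  seg 1: up by d3 = 11/5 → (0, 11/5)
  seg 2: up by d6 = 166/5 → (0, 177/5)
  seg 3: up by d7 = 4471/30 → (0, 5533/30)
  seg 4: up by d4 = 31/30 → (0, 2782/15)
  seg 5: left by d9 = -4463/30 → (4463/30, 2782/15)
  seg 6: up by d9 = -4463/30 → (4463/30, 367/10)
  seg 7: down by d7 = 4471/30 → (4463/30, -337/3)
  seg 8: down by d8 = 676/45 → (4463/30, -5731/45)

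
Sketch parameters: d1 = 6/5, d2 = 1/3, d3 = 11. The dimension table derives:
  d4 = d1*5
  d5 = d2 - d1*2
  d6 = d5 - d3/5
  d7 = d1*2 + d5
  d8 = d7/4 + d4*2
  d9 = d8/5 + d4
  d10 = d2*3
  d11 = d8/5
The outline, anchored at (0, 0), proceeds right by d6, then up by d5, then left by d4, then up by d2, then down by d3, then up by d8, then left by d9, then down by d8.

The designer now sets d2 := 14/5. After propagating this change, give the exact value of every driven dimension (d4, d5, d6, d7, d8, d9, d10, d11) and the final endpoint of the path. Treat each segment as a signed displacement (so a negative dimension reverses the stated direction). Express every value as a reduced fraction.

Apply edit: d2 := 14/5
  d4 = d1*5 = 6
  d5 = d2 - d1*2 = 2/5
  d6 = d5 - d3/5 = -9/5
  d7 = d1*2 + d5 = 14/5
  d8 = d7/4 + d4*2 = 127/10
  d9 = d8/5 + d4 = 427/50
  d10 = d2*3 = 42/5
  d11 = d8/5 = 127/50
Walk from origin (0, 0):
  seg 1: right by d6 = -9/5 → (-9/5, 0)
  seg 2: up by d5 = 2/5 → (-9/5, 2/5)
  seg 3: left by d4 = 6 → (-39/5, 2/5)
  seg 4: up by d2 = 14/5 → (-39/5, 16/5)
  seg 5: down by d3 = 11 → (-39/5, -39/5)
  seg 6: up by d8 = 127/10 → (-39/5, 49/10)
  seg 7: left by d9 = 427/50 → (-817/50, 49/10)
  seg 8: down by d8 = 127/10 → (-817/50, -39/5)

d4 = 6
d5 = 2/5
d6 = -9/5
d7 = 14/5
d8 = 127/10
d9 = 427/50
d10 = 42/5
d11 = 127/50
endpoint = (-817/50, -39/5)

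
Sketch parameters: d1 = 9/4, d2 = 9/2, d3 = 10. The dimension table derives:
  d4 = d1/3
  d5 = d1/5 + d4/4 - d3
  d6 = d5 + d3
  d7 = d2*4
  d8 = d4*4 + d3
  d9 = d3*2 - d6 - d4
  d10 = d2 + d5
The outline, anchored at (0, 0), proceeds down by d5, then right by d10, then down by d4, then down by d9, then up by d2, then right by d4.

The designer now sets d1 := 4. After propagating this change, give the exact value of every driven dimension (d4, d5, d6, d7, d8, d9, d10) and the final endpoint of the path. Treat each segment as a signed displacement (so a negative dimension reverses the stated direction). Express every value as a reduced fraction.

d4 = 4/3
d5 = -133/15
d6 = 17/15
d7 = 18
d8 = 46/3
d9 = 263/15
d10 = -131/30
endpoint = (-91/30, -11/2)

Apply edit: d1 := 4
  d4 = d1/3 = 4/3
  d5 = d1/5 + d4/4 - d3 = -133/15
  d6 = d5 + d3 = 17/15
  d7 = d2*4 = 18
  d8 = d4*4 + d3 = 46/3
  d9 = d3*2 - d6 - d4 = 263/15
  d10 = d2 + d5 = -131/30
Walk from origin (0, 0):
  seg 1: down by d5 = -133/15 → (0, 133/15)
  seg 2: right by d10 = -131/30 → (-131/30, 133/15)
  seg 3: down by d4 = 4/3 → (-131/30, 113/15)
  seg 4: down by d9 = 263/15 → (-131/30, -10)
  seg 5: up by d2 = 9/2 → (-131/30, -11/2)
  seg 6: right by d4 = 4/3 → (-91/30, -11/2)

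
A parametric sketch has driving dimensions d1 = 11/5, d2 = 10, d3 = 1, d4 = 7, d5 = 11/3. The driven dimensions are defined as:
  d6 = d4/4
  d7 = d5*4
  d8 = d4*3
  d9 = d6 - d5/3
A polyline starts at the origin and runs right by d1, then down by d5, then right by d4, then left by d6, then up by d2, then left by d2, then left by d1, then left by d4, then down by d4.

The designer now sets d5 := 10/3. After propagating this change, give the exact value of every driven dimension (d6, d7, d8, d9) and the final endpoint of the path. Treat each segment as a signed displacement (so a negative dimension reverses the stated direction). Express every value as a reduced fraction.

Apply edit: d5 := 10/3
  d6 = d4/4 = 7/4
  d7 = d5*4 = 40/3
  d8 = d4*3 = 21
  d9 = d6 - d5/3 = 23/36
Walk from origin (0, 0):
  seg 1: right by d1 = 11/5 → (11/5, 0)
  seg 2: down by d5 = 10/3 → (11/5, -10/3)
  seg 3: right by d4 = 7 → (46/5, -10/3)
  seg 4: left by d6 = 7/4 → (149/20, -10/3)
  seg 5: up by d2 = 10 → (149/20, 20/3)
  seg 6: left by d2 = 10 → (-51/20, 20/3)
  seg 7: left by d1 = 11/5 → (-19/4, 20/3)
  seg 8: left by d4 = 7 → (-47/4, 20/3)
  seg 9: down by d4 = 7 → (-47/4, -1/3)

d6 = 7/4
d7 = 40/3
d8 = 21
d9 = 23/36
endpoint = (-47/4, -1/3)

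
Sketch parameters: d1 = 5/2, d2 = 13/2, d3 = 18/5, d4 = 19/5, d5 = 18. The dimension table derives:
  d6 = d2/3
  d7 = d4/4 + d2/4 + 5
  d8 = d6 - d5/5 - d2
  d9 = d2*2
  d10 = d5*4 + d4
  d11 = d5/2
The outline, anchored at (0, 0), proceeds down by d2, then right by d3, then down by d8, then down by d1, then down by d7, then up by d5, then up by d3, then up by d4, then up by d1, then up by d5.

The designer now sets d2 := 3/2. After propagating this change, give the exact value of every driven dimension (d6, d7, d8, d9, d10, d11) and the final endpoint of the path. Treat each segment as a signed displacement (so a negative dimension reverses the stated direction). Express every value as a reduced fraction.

d6 = 1/2
d7 = 253/40
d8 = -23/5
d9 = 3
d10 = 379/5
d11 = 9
endpoint = (18/5, 1607/40)

Apply edit: d2 := 3/2
  d6 = d2/3 = 1/2
  d7 = d4/4 + d2/4 + 5 = 253/40
  d8 = d6 - d5/5 - d2 = -23/5
  d9 = d2*2 = 3
  d10 = d5*4 + d4 = 379/5
  d11 = d5/2 = 9
Walk from origin (0, 0):
  seg 1: down by d2 = 3/2 → (0, -3/2)
  seg 2: right by d3 = 18/5 → (18/5, -3/2)
  seg 3: down by d8 = -23/5 → (18/5, 31/10)
  seg 4: down by d1 = 5/2 → (18/5, 3/5)
  seg 5: down by d7 = 253/40 → (18/5, -229/40)
  seg 6: up by d5 = 18 → (18/5, 491/40)
  seg 7: up by d3 = 18/5 → (18/5, 127/8)
  seg 8: up by d4 = 19/5 → (18/5, 787/40)
  seg 9: up by d1 = 5/2 → (18/5, 887/40)
  seg 10: up by d5 = 18 → (18/5, 1607/40)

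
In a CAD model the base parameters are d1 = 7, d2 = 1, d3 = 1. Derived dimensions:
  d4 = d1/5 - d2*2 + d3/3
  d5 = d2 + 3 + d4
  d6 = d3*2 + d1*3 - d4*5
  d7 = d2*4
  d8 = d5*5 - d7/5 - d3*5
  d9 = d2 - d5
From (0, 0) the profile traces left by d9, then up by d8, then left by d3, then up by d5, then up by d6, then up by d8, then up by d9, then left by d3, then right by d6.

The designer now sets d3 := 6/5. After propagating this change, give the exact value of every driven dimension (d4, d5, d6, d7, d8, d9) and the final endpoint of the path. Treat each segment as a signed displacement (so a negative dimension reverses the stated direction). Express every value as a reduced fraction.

d4 = -1/5
d5 = 19/5
d6 = 122/5
d7 = 4
d8 = 61/5
d9 = -14/5
endpoint = (124/5, 249/5)

Apply edit: d3 := 6/5
  d4 = d1/5 - d2*2 + d3/3 = -1/5
  d5 = d2 + 3 + d4 = 19/5
  d6 = d3*2 + d1*3 - d4*5 = 122/5
  d7 = d2*4 = 4
  d8 = d5*5 - d7/5 - d3*5 = 61/5
  d9 = d2 - d5 = -14/5
Walk from origin (0, 0):
  seg 1: left by d9 = -14/5 → (14/5, 0)
  seg 2: up by d8 = 61/5 → (14/5, 61/5)
  seg 3: left by d3 = 6/5 → (8/5, 61/5)
  seg 4: up by d5 = 19/5 → (8/5, 16)
  seg 5: up by d6 = 122/5 → (8/5, 202/5)
  seg 6: up by d8 = 61/5 → (8/5, 263/5)
  seg 7: up by d9 = -14/5 → (8/5, 249/5)
  seg 8: left by d3 = 6/5 → (2/5, 249/5)
  seg 9: right by d6 = 122/5 → (124/5, 249/5)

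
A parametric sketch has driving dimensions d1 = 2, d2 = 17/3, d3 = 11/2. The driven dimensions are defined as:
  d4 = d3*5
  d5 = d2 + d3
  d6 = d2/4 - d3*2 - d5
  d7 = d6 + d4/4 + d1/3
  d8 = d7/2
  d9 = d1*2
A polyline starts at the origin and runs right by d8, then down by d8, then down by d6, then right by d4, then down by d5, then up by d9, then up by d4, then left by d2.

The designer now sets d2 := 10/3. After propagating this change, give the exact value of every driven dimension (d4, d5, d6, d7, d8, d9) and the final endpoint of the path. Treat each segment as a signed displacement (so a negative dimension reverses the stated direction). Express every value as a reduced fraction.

Apply edit: d2 := 10/3
  d4 = d3*5 = 55/2
  d5 = d2 + d3 = 53/6
  d6 = d2/4 - d3*2 - d5 = -19
  d7 = d6 + d4/4 + d1/3 = -275/24
  d8 = d7/2 = -275/48
  d9 = d1*2 = 4
Walk from origin (0, 0):
  seg 1: right by d8 = -275/48 → (-275/48, 0)
  seg 2: down by d8 = -275/48 → (-275/48, 275/48)
  seg 3: down by d6 = -19 → (-275/48, 1187/48)
  seg 4: right by d4 = 55/2 → (1045/48, 1187/48)
  seg 5: down by d5 = 53/6 → (1045/48, 763/48)
  seg 6: up by d9 = 4 → (1045/48, 955/48)
  seg 7: up by d4 = 55/2 → (1045/48, 2275/48)
  seg 8: left by d2 = 10/3 → (295/16, 2275/48)

d4 = 55/2
d5 = 53/6
d6 = -19
d7 = -275/24
d8 = -275/48
d9 = 4
endpoint = (295/16, 2275/48)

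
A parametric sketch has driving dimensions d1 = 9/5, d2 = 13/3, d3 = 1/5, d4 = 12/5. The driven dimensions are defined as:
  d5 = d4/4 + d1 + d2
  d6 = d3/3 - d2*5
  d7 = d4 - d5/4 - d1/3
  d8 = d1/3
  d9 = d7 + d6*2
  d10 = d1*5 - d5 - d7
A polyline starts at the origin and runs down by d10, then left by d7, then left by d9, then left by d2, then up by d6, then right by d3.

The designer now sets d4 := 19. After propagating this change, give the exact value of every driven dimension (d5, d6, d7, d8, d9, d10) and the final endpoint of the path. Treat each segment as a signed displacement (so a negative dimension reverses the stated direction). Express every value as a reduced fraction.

d5 = 653/60
d6 = -108/5
d7 = 3763/240
d8 = 3/5
d9 = -1321/48
d10 = -281/16
endpoint = (185/24, -323/80)

Apply edit: d4 := 19
  d5 = d4/4 + d1 + d2 = 653/60
  d6 = d3/3 - d2*5 = -108/5
  d7 = d4 - d5/4 - d1/3 = 3763/240
  d8 = d1/3 = 3/5
  d9 = d7 + d6*2 = -1321/48
  d10 = d1*5 - d5 - d7 = -281/16
Walk from origin (0, 0):
  seg 1: down by d10 = -281/16 → (0, 281/16)
  seg 2: left by d7 = 3763/240 → (-3763/240, 281/16)
  seg 3: left by d9 = -1321/48 → (1421/120, 281/16)
  seg 4: left by d2 = 13/3 → (901/120, 281/16)
  seg 5: up by d6 = -108/5 → (901/120, -323/80)
  seg 6: right by d3 = 1/5 → (185/24, -323/80)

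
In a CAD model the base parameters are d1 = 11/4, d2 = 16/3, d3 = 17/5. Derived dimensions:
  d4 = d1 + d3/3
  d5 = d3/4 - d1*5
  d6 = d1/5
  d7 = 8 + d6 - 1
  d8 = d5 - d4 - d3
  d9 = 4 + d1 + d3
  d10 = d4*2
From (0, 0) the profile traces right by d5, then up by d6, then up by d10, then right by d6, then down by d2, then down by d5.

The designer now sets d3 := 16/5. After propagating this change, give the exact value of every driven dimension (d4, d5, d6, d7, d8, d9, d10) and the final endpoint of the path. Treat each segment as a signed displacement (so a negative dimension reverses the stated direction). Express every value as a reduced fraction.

Apply edit: d3 := 16/5
  d4 = d1 + d3/3 = 229/60
  d5 = d3/4 - d1*5 = -259/20
  d6 = d1/5 = 11/20
  d7 = 8 + d6 - 1 = 151/20
  d8 = d5 - d4 - d3 = -599/30
  d9 = 4 + d1 + d3 = 199/20
  d10 = d4*2 = 229/30
Walk from origin (0, 0):
  seg 1: right by d5 = -259/20 → (-259/20, 0)
  seg 2: up by d6 = 11/20 → (-259/20, 11/20)
  seg 3: up by d10 = 229/30 → (-259/20, 491/60)
  seg 4: right by d6 = 11/20 → (-62/5, 491/60)
  seg 5: down by d2 = 16/3 → (-62/5, 57/20)
  seg 6: down by d5 = -259/20 → (-62/5, 79/5)

d4 = 229/60
d5 = -259/20
d6 = 11/20
d7 = 151/20
d8 = -599/30
d9 = 199/20
d10 = 229/30
endpoint = (-62/5, 79/5)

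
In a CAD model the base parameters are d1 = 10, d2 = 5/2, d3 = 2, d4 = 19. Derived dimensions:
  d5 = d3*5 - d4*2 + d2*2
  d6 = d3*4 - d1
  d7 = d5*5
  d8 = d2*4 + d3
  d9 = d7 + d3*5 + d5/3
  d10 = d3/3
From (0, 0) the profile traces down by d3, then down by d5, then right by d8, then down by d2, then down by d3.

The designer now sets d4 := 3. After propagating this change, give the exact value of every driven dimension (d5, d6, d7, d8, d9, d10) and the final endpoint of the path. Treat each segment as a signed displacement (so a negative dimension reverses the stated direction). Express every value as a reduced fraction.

d5 = 9
d6 = -2
d7 = 45
d8 = 12
d9 = 58
d10 = 2/3
endpoint = (12, -31/2)

Apply edit: d4 := 3
  d5 = d3*5 - d4*2 + d2*2 = 9
  d6 = d3*4 - d1 = -2
  d7 = d5*5 = 45
  d8 = d2*4 + d3 = 12
  d9 = d7 + d3*5 + d5/3 = 58
  d10 = d3/3 = 2/3
Walk from origin (0, 0):
  seg 1: down by d3 = 2 → (0, -2)
  seg 2: down by d5 = 9 → (0, -11)
  seg 3: right by d8 = 12 → (12, -11)
  seg 4: down by d2 = 5/2 → (12, -27/2)
  seg 5: down by d3 = 2 → (12, -31/2)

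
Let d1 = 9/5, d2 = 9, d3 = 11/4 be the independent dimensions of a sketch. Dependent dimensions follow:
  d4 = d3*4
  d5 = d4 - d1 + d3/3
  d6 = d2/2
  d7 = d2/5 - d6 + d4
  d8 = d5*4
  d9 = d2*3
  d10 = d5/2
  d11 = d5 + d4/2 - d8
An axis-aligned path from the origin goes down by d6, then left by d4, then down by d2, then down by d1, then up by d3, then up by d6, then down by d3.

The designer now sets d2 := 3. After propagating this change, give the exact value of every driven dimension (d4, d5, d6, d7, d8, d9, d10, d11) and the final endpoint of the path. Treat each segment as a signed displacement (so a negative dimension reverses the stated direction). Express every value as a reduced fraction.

d4 = 11
d5 = 607/60
d6 = 3/2
d7 = 101/10
d8 = 607/15
d9 = 9
d10 = 607/120
d11 = -497/20
endpoint = (-11, -24/5)

Apply edit: d2 := 3
  d4 = d3*4 = 11
  d5 = d4 - d1 + d3/3 = 607/60
  d6 = d2/2 = 3/2
  d7 = d2/5 - d6 + d4 = 101/10
  d8 = d5*4 = 607/15
  d9 = d2*3 = 9
  d10 = d5/2 = 607/120
  d11 = d5 + d4/2 - d8 = -497/20
Walk from origin (0, 0):
  seg 1: down by d6 = 3/2 → (0, -3/2)
  seg 2: left by d4 = 11 → (-11, -3/2)
  seg 3: down by d2 = 3 → (-11, -9/2)
  seg 4: down by d1 = 9/5 → (-11, -63/10)
  seg 5: up by d3 = 11/4 → (-11, -71/20)
  seg 6: up by d6 = 3/2 → (-11, -41/20)
  seg 7: down by d3 = 11/4 → (-11, -24/5)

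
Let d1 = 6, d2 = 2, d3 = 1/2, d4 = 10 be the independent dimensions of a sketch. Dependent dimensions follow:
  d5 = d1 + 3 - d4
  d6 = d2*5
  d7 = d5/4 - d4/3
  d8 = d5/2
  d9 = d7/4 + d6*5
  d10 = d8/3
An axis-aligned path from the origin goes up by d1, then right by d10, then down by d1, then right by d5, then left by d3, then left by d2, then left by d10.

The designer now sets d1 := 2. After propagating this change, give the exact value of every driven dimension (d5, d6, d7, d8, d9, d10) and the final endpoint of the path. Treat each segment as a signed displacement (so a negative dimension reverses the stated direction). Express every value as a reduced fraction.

Apply edit: d1 := 2
  d5 = d1 + 3 - d4 = -5
  d6 = d2*5 = 10
  d7 = d5/4 - d4/3 = -55/12
  d8 = d5/2 = -5/2
  d9 = d7/4 + d6*5 = 2345/48
  d10 = d8/3 = -5/6
Walk from origin (0, 0):
  seg 1: up by d1 = 2 → (0, 2)
  seg 2: right by d10 = -5/6 → (-5/6, 2)
  seg 3: down by d1 = 2 → (-5/6, 0)
  seg 4: right by d5 = -5 → (-35/6, 0)
  seg 5: left by d3 = 1/2 → (-19/3, 0)
  seg 6: left by d2 = 2 → (-25/3, 0)
  seg 7: left by d10 = -5/6 → (-15/2, 0)

d5 = -5
d6 = 10
d7 = -55/12
d8 = -5/2
d9 = 2345/48
d10 = -5/6
endpoint = (-15/2, 0)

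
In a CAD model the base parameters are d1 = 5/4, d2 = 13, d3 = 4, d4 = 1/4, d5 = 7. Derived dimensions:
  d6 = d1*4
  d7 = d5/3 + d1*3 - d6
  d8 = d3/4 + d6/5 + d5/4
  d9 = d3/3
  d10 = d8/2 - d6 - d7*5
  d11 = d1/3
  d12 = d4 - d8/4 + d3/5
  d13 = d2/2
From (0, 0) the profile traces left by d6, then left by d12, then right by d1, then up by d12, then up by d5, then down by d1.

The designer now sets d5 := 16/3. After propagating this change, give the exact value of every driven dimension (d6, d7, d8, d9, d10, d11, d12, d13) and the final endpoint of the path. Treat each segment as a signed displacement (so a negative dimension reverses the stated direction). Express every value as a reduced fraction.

Apply edit: d5 := 16/3
  d6 = d1*4 = 5
  d7 = d5/3 + d1*3 - d6 = 19/36
  d8 = d3/4 + d6/5 + d5/4 = 10/3
  d9 = d3/3 = 4/3
  d10 = d8/2 - d6 - d7*5 = -215/36
  d11 = d1/3 = 5/12
  d12 = d4 - d8/4 + d3/5 = 13/60
  d13 = d2/2 = 13/2
Walk from origin (0, 0):
  seg 1: left by d6 = 5 → (-5, 0)
  seg 2: left by d12 = 13/60 → (-313/60, 0)
  seg 3: right by d1 = 5/4 → (-119/30, 0)
  seg 4: up by d12 = 13/60 → (-119/30, 13/60)
  seg 5: up by d5 = 16/3 → (-119/30, 111/20)
  seg 6: down by d1 = 5/4 → (-119/30, 43/10)

d6 = 5
d7 = 19/36
d8 = 10/3
d9 = 4/3
d10 = -215/36
d11 = 5/12
d12 = 13/60
d13 = 13/2
endpoint = (-119/30, 43/10)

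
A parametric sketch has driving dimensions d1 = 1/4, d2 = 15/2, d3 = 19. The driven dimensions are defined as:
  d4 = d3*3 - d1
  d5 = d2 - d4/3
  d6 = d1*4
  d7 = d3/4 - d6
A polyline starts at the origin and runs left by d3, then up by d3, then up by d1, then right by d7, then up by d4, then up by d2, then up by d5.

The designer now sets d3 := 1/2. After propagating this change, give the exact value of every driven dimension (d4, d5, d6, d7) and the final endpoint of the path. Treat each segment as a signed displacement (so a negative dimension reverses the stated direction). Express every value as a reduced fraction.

Apply edit: d3 := 1/2
  d4 = d3*3 - d1 = 5/4
  d5 = d2 - d4/3 = 85/12
  d6 = d1*4 = 1
  d7 = d3/4 - d6 = -7/8
Walk from origin (0, 0):
  seg 1: left by d3 = 1/2 → (-1/2, 0)
  seg 2: up by d3 = 1/2 → (-1/2, 1/2)
  seg 3: up by d1 = 1/4 → (-1/2, 3/4)
  seg 4: right by d7 = -7/8 → (-11/8, 3/4)
  seg 5: up by d4 = 5/4 → (-11/8, 2)
  seg 6: up by d2 = 15/2 → (-11/8, 19/2)
  seg 7: up by d5 = 85/12 → (-11/8, 199/12)

d4 = 5/4
d5 = 85/12
d6 = 1
d7 = -7/8
endpoint = (-11/8, 199/12)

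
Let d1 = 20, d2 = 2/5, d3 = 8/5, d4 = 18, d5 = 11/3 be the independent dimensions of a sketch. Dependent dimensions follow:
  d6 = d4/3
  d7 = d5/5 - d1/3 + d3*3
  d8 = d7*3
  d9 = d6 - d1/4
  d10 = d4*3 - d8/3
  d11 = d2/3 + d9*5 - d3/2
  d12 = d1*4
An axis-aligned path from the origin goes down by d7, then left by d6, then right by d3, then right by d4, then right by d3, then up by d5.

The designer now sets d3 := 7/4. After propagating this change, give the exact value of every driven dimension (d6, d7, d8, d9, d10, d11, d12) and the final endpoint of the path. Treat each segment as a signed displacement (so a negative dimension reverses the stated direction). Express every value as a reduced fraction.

Apply edit: d3 := 7/4
  d6 = d4/3 = 6
  d7 = d5/5 - d1/3 + d3*3 = -41/60
  d8 = d7*3 = -41/20
  d9 = d6 - d1/4 = 1
  d10 = d4*3 - d8/3 = 3281/60
  d11 = d2/3 + d9*5 - d3/2 = 511/120
  d12 = d1*4 = 80
Walk from origin (0, 0):
  seg 1: down by d7 = -41/60 → (0, 41/60)
  seg 2: left by d6 = 6 → (-6, 41/60)
  seg 3: right by d3 = 7/4 → (-17/4, 41/60)
  seg 4: right by d4 = 18 → (55/4, 41/60)
  seg 5: right by d3 = 7/4 → (31/2, 41/60)
  seg 6: up by d5 = 11/3 → (31/2, 87/20)

d6 = 6
d7 = -41/60
d8 = -41/20
d9 = 1
d10 = 3281/60
d11 = 511/120
d12 = 80
endpoint = (31/2, 87/20)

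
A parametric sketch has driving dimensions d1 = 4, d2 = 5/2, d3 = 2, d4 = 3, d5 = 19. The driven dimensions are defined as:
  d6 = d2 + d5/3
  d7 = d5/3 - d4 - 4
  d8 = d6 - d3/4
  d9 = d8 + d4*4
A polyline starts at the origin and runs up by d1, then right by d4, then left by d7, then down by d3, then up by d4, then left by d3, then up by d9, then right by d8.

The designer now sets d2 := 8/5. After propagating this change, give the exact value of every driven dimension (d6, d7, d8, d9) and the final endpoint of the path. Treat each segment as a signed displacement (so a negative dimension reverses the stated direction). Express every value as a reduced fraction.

Apply edit: d2 := 8/5
  d6 = d2 + d5/3 = 119/15
  d7 = d5/3 - d4 - 4 = -2/3
  d8 = d6 - d3/4 = 223/30
  d9 = d8 + d4*4 = 583/30
Walk from origin (0, 0):
  seg 1: up by d1 = 4 → (0, 4)
  seg 2: right by d4 = 3 → (3, 4)
  seg 3: left by d7 = -2/3 → (11/3, 4)
  seg 4: down by d3 = 2 → (11/3, 2)
  seg 5: up by d4 = 3 → (11/3, 5)
  seg 6: left by d3 = 2 → (5/3, 5)
  seg 7: up by d9 = 583/30 → (5/3, 733/30)
  seg 8: right by d8 = 223/30 → (91/10, 733/30)

d6 = 119/15
d7 = -2/3
d8 = 223/30
d9 = 583/30
endpoint = (91/10, 733/30)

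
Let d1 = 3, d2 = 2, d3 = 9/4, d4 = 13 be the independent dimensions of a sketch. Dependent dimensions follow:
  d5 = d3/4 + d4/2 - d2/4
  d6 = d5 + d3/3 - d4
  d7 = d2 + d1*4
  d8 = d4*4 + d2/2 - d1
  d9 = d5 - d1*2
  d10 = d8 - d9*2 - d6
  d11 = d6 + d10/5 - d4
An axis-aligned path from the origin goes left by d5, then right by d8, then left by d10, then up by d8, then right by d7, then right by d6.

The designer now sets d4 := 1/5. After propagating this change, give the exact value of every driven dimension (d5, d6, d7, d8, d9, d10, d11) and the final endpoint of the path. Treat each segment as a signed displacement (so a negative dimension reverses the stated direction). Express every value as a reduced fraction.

d5 = 13/80
d6 = 57/80
d7 = 14
d8 = -6/5
d9 = -467/80
d10 = 781/80
d11 = 493/200
endpoint = (287/80, -6/5)

Apply edit: d4 := 1/5
  d5 = d3/4 + d4/2 - d2/4 = 13/80
  d6 = d5 + d3/3 - d4 = 57/80
  d7 = d2 + d1*4 = 14
  d8 = d4*4 + d2/2 - d1 = -6/5
  d9 = d5 - d1*2 = -467/80
  d10 = d8 - d9*2 - d6 = 781/80
  d11 = d6 + d10/5 - d4 = 493/200
Walk from origin (0, 0):
  seg 1: left by d5 = 13/80 → (-13/80, 0)
  seg 2: right by d8 = -6/5 → (-109/80, 0)
  seg 3: left by d10 = 781/80 → (-89/8, 0)
  seg 4: up by d8 = -6/5 → (-89/8, -6/5)
  seg 5: right by d7 = 14 → (23/8, -6/5)
  seg 6: right by d6 = 57/80 → (287/80, -6/5)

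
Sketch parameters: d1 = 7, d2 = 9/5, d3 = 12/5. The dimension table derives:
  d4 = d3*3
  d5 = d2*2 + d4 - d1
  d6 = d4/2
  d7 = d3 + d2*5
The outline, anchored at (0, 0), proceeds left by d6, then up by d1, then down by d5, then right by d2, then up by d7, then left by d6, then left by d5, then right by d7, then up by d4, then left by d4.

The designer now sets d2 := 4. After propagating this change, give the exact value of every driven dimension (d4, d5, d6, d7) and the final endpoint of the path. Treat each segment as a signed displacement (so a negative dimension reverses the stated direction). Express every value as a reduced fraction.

Apply edit: d2 := 4
  d4 = d3*3 = 36/5
  d5 = d2*2 + d4 - d1 = 41/5
  d6 = d4/2 = 18/5
  d7 = d3 + d2*5 = 112/5
Walk from origin (0, 0):
  seg 1: left by d6 = 18/5 → (-18/5, 0)
  seg 2: up by d1 = 7 → (-18/5, 7)
  seg 3: down by d5 = 41/5 → (-18/5, -6/5)
  seg 4: right by d2 = 4 → (2/5, -6/5)
  seg 5: up by d7 = 112/5 → (2/5, 106/5)
  seg 6: left by d6 = 18/5 → (-16/5, 106/5)
  seg 7: left by d5 = 41/5 → (-57/5, 106/5)
  seg 8: right by d7 = 112/5 → (11, 106/5)
  seg 9: up by d4 = 36/5 → (11, 142/5)
  seg 10: left by d4 = 36/5 → (19/5, 142/5)

d4 = 36/5
d5 = 41/5
d6 = 18/5
d7 = 112/5
endpoint = (19/5, 142/5)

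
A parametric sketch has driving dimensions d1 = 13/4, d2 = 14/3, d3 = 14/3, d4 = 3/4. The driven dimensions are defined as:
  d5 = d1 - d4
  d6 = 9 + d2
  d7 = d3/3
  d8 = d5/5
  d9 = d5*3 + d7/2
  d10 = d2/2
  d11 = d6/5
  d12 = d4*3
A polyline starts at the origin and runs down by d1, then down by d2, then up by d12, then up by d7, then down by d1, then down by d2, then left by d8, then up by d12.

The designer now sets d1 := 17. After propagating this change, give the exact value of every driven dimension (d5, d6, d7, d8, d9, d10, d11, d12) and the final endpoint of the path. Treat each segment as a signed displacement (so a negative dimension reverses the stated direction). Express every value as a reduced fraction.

Apply edit: d1 := 17
  d5 = d1 - d4 = 65/4
  d6 = 9 + d2 = 41/3
  d7 = d3/3 = 14/9
  d8 = d5/5 = 13/4
  d9 = d5*3 + d7/2 = 1783/36
  d10 = d2/2 = 7/3
  d11 = d6/5 = 41/15
  d12 = d4*3 = 9/4
Walk from origin (0, 0):
  seg 1: down by d1 = 17 → (0, -17)
  seg 2: down by d2 = 14/3 → (0, -65/3)
  seg 3: up by d12 = 9/4 → (0, -233/12)
  seg 4: up by d7 = 14/9 → (0, -643/36)
  seg 5: down by d1 = 17 → (0, -1255/36)
  seg 6: down by d2 = 14/3 → (0, -1423/36)
  seg 7: left by d8 = 13/4 → (-13/4, -1423/36)
  seg 8: up by d12 = 9/4 → (-13/4, -671/18)

d5 = 65/4
d6 = 41/3
d7 = 14/9
d8 = 13/4
d9 = 1783/36
d10 = 7/3
d11 = 41/15
d12 = 9/4
endpoint = (-13/4, -671/18)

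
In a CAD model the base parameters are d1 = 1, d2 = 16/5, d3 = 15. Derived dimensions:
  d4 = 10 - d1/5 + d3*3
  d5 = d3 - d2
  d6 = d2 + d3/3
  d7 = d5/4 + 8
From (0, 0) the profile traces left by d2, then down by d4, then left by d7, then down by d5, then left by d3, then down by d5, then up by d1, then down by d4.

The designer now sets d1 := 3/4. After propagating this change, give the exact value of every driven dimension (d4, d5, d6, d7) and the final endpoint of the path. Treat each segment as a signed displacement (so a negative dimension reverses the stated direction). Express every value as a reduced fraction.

d4 = 1097/20
d5 = 59/5
d6 = 41/5
d7 = 219/20
endpoint = (-583/20, -2651/20)

Apply edit: d1 := 3/4
  d4 = 10 - d1/5 + d3*3 = 1097/20
  d5 = d3 - d2 = 59/5
  d6 = d2 + d3/3 = 41/5
  d7 = d5/4 + 8 = 219/20
Walk from origin (0, 0):
  seg 1: left by d2 = 16/5 → (-16/5, 0)
  seg 2: down by d4 = 1097/20 → (-16/5, -1097/20)
  seg 3: left by d7 = 219/20 → (-283/20, -1097/20)
  seg 4: down by d5 = 59/5 → (-283/20, -1333/20)
  seg 5: left by d3 = 15 → (-583/20, -1333/20)
  seg 6: down by d5 = 59/5 → (-583/20, -1569/20)
  seg 7: up by d1 = 3/4 → (-583/20, -777/10)
  seg 8: down by d4 = 1097/20 → (-583/20, -2651/20)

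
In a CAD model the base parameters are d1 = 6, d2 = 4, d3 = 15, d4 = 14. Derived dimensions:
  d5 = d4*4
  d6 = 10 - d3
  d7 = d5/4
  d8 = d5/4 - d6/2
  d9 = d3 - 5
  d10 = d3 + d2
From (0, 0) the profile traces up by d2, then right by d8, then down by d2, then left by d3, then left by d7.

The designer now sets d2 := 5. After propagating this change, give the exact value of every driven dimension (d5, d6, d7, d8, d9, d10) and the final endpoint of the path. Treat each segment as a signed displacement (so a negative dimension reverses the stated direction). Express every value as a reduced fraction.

d5 = 56
d6 = -5
d7 = 14
d8 = 33/2
d9 = 10
d10 = 20
endpoint = (-25/2, 0)

Apply edit: d2 := 5
  d5 = d4*4 = 56
  d6 = 10 - d3 = -5
  d7 = d5/4 = 14
  d8 = d5/4 - d6/2 = 33/2
  d9 = d3 - 5 = 10
  d10 = d3 + d2 = 20
Walk from origin (0, 0):
  seg 1: up by d2 = 5 → (0, 5)
  seg 2: right by d8 = 33/2 → (33/2, 5)
  seg 3: down by d2 = 5 → (33/2, 0)
  seg 4: left by d3 = 15 → (3/2, 0)
  seg 5: left by d7 = 14 → (-25/2, 0)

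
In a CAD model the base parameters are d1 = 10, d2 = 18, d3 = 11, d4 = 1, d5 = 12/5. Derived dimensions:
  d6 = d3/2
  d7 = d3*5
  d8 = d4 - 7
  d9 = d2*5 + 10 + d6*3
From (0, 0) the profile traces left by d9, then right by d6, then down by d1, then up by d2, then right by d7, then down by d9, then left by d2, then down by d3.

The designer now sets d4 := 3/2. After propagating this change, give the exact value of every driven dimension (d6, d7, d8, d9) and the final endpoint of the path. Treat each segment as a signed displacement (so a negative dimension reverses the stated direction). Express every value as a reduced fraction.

d6 = 11/2
d7 = 55
d8 = -11/2
d9 = 233/2
endpoint = (-74, -239/2)

Apply edit: d4 := 3/2
  d6 = d3/2 = 11/2
  d7 = d3*5 = 55
  d8 = d4 - 7 = -11/2
  d9 = d2*5 + 10 + d6*3 = 233/2
Walk from origin (0, 0):
  seg 1: left by d9 = 233/2 → (-233/2, 0)
  seg 2: right by d6 = 11/2 → (-111, 0)
  seg 3: down by d1 = 10 → (-111, -10)
  seg 4: up by d2 = 18 → (-111, 8)
  seg 5: right by d7 = 55 → (-56, 8)
  seg 6: down by d9 = 233/2 → (-56, -217/2)
  seg 7: left by d2 = 18 → (-74, -217/2)
  seg 8: down by d3 = 11 → (-74, -239/2)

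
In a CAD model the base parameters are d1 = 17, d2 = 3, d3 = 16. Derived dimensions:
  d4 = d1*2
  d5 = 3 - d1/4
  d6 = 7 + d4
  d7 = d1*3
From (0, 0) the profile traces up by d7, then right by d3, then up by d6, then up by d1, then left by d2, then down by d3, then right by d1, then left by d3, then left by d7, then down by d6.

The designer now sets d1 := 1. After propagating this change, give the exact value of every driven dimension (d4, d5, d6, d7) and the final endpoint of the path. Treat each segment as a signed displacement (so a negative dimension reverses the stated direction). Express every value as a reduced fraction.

Apply edit: d1 := 1
  d4 = d1*2 = 2
  d5 = 3 - d1/4 = 11/4
  d6 = 7 + d4 = 9
  d7 = d1*3 = 3
Walk from origin (0, 0):
  seg 1: up by d7 = 3 → (0, 3)
  seg 2: right by d3 = 16 → (16, 3)
  seg 3: up by d6 = 9 → (16, 12)
  seg 4: up by d1 = 1 → (16, 13)
  seg 5: left by d2 = 3 → (13, 13)
  seg 6: down by d3 = 16 → (13, -3)
  seg 7: right by d1 = 1 → (14, -3)
  seg 8: left by d3 = 16 → (-2, -3)
  seg 9: left by d7 = 3 → (-5, -3)
  seg 10: down by d6 = 9 → (-5, -12)

d4 = 2
d5 = 11/4
d6 = 9
d7 = 3
endpoint = (-5, -12)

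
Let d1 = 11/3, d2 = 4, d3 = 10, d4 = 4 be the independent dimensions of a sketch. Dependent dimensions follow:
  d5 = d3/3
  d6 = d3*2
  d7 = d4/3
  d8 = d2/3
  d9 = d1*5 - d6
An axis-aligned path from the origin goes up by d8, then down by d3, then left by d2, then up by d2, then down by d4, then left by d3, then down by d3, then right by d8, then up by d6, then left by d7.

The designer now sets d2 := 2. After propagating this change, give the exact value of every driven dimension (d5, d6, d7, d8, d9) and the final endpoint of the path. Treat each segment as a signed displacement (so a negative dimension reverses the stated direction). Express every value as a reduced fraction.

d5 = 10/3
d6 = 20
d7 = 4/3
d8 = 2/3
d9 = -5/3
endpoint = (-38/3, -4/3)

Apply edit: d2 := 2
  d5 = d3/3 = 10/3
  d6 = d3*2 = 20
  d7 = d4/3 = 4/3
  d8 = d2/3 = 2/3
  d9 = d1*5 - d6 = -5/3
Walk from origin (0, 0):
  seg 1: up by d8 = 2/3 → (0, 2/3)
  seg 2: down by d3 = 10 → (0, -28/3)
  seg 3: left by d2 = 2 → (-2, -28/3)
  seg 4: up by d2 = 2 → (-2, -22/3)
  seg 5: down by d4 = 4 → (-2, -34/3)
  seg 6: left by d3 = 10 → (-12, -34/3)
  seg 7: down by d3 = 10 → (-12, -64/3)
  seg 8: right by d8 = 2/3 → (-34/3, -64/3)
  seg 9: up by d6 = 20 → (-34/3, -4/3)
  seg 10: left by d7 = 4/3 → (-38/3, -4/3)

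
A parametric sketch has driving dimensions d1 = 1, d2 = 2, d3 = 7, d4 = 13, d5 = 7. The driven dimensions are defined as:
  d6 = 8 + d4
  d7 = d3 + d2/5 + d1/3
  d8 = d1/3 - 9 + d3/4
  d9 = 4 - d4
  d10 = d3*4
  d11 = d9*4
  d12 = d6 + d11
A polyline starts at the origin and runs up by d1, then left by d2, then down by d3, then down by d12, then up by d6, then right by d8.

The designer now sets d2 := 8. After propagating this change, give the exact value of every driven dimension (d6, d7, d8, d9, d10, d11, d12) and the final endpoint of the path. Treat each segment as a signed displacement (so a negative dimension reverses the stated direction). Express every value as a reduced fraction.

d6 = 21
d7 = 134/15
d8 = -83/12
d9 = -9
d10 = 28
d11 = -36
d12 = -15
endpoint = (-179/12, 30)

Apply edit: d2 := 8
  d6 = 8 + d4 = 21
  d7 = d3 + d2/5 + d1/3 = 134/15
  d8 = d1/3 - 9 + d3/4 = -83/12
  d9 = 4 - d4 = -9
  d10 = d3*4 = 28
  d11 = d9*4 = -36
  d12 = d6 + d11 = -15
Walk from origin (0, 0):
  seg 1: up by d1 = 1 → (0, 1)
  seg 2: left by d2 = 8 → (-8, 1)
  seg 3: down by d3 = 7 → (-8, -6)
  seg 4: down by d12 = -15 → (-8, 9)
  seg 5: up by d6 = 21 → (-8, 30)
  seg 6: right by d8 = -83/12 → (-179/12, 30)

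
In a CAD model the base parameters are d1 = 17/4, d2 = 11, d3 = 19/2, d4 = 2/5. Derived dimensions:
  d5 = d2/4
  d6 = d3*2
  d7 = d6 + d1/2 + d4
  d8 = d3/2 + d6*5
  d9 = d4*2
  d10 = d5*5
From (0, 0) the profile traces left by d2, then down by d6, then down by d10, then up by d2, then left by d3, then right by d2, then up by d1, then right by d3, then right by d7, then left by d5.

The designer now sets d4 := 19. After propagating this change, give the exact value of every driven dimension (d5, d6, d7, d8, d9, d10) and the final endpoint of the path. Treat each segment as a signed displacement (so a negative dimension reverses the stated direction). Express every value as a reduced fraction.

d5 = 11/4
d6 = 19
d7 = 321/8
d8 = 399/4
d9 = 38
d10 = 55/4
endpoint = (299/8, -35/2)

Apply edit: d4 := 19
  d5 = d2/4 = 11/4
  d6 = d3*2 = 19
  d7 = d6 + d1/2 + d4 = 321/8
  d8 = d3/2 + d6*5 = 399/4
  d9 = d4*2 = 38
  d10 = d5*5 = 55/4
Walk from origin (0, 0):
  seg 1: left by d2 = 11 → (-11, 0)
  seg 2: down by d6 = 19 → (-11, -19)
  seg 3: down by d10 = 55/4 → (-11, -131/4)
  seg 4: up by d2 = 11 → (-11, -87/4)
  seg 5: left by d3 = 19/2 → (-41/2, -87/4)
  seg 6: right by d2 = 11 → (-19/2, -87/4)
  seg 7: up by d1 = 17/4 → (-19/2, -35/2)
  seg 8: right by d3 = 19/2 → (0, -35/2)
  seg 9: right by d7 = 321/8 → (321/8, -35/2)
  seg 10: left by d5 = 11/4 → (299/8, -35/2)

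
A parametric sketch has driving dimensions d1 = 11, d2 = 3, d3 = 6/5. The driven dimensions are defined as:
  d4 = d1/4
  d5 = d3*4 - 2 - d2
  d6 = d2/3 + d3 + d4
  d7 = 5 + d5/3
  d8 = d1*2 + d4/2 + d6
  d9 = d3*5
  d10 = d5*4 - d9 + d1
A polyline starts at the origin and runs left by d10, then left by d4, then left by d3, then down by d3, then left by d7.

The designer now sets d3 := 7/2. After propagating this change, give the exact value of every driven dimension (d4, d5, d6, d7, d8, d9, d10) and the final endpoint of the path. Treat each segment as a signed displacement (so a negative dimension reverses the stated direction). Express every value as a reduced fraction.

Apply edit: d3 := 7/2
  d4 = d1/4 = 11/4
  d5 = d3*4 - 2 - d2 = 9
  d6 = d2/3 + d3 + d4 = 29/4
  d7 = 5 + d5/3 = 8
  d8 = d1*2 + d4/2 + d6 = 245/8
  d9 = d3*5 = 35/2
  d10 = d5*4 - d9 + d1 = 59/2
Walk from origin (0, 0):
  seg 1: left by d10 = 59/2 → (-59/2, 0)
  seg 2: left by d4 = 11/4 → (-129/4, 0)
  seg 3: left by d3 = 7/2 → (-143/4, 0)
  seg 4: down by d3 = 7/2 → (-143/4, -7/2)
  seg 5: left by d7 = 8 → (-175/4, -7/2)

d4 = 11/4
d5 = 9
d6 = 29/4
d7 = 8
d8 = 245/8
d9 = 35/2
d10 = 59/2
endpoint = (-175/4, -7/2)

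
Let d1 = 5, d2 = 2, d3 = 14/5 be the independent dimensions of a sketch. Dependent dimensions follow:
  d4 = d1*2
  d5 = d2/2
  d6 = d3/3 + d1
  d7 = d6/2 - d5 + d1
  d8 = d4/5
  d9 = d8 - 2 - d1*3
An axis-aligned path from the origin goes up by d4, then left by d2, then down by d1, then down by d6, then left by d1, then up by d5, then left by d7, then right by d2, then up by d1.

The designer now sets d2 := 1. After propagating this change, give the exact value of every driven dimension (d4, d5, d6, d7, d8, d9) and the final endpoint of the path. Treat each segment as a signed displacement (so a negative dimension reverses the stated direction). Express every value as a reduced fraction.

d4 = 10
d5 = 1/2
d6 = 89/15
d7 = 112/15
d8 = 2
d9 = -15
endpoint = (-187/15, 137/30)

Apply edit: d2 := 1
  d4 = d1*2 = 10
  d5 = d2/2 = 1/2
  d6 = d3/3 + d1 = 89/15
  d7 = d6/2 - d5 + d1 = 112/15
  d8 = d4/5 = 2
  d9 = d8 - 2 - d1*3 = -15
Walk from origin (0, 0):
  seg 1: up by d4 = 10 → (0, 10)
  seg 2: left by d2 = 1 → (-1, 10)
  seg 3: down by d1 = 5 → (-1, 5)
  seg 4: down by d6 = 89/15 → (-1, -14/15)
  seg 5: left by d1 = 5 → (-6, -14/15)
  seg 6: up by d5 = 1/2 → (-6, -13/30)
  seg 7: left by d7 = 112/15 → (-202/15, -13/30)
  seg 8: right by d2 = 1 → (-187/15, -13/30)
  seg 9: up by d1 = 5 → (-187/15, 137/30)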